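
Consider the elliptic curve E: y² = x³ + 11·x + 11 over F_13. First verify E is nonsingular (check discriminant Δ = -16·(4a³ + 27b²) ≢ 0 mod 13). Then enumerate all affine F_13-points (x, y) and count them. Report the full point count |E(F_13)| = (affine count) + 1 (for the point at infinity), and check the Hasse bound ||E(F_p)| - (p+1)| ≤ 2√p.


Affine points = {(1, 6), (1, 7), (5, 3), (5, 10), (8, 0), (10, 4), (10, 9), (12, 5), (12, 8)}; affine count = 9; |E(F_13)| = 10.

Discriminant check: Δ ∝ 4a³ + 27b² = 4·11³ + 27·11² = 4·1331 + 27·121 ≡ 11 (mod 13). Nonzero ⇒ E is nonsingular.
For each x ∈ F_13, compute rhs = x³ + 11·x + 11 mod 13, then count y ∈ F_13 with y² ≡ rhs.
  x = 0: rhs = 11, matching y values: none (0 points).
  x = 1: rhs = 10, matching y values: 6, 7 (2 points).
  x = 2: rhs = 2, matching y values: none (0 points).
  x = 3: rhs = 6, matching y values: none (0 points).
  x = 4: rhs = 2, matching y values: none (0 points).
  x = 5: rhs = 9, matching y values: 3, 10 (2 points).
  x = 6: rhs = 7, matching y values: none (0 points).
  x = 7: rhs = 2, matching y values: none (0 points).
  x = 8: rhs = 0, matching y values: 0 (1 points).
  x = 9: rhs = 7, matching y values: none (0 points).
  x = 10: rhs = 3, matching y values: 4, 9 (2 points).
  x = 11: rhs = 7, matching y values: none (0 points).
  x = 12: rhs = 12, matching y values: 5, 8 (2 points).
Total affine count: 9.
Full point count |E(F_13)| = 9 + 1 = 10.
Hasse bound: |10 − (13+1)| = |-4| = 4 ≤ 2√13 ≈ 7.2111 ✓.


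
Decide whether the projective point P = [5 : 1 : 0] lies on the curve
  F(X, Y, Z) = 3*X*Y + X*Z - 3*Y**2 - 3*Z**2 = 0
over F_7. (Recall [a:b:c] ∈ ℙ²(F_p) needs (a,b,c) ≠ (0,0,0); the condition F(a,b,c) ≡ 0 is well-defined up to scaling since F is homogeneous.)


F(5,1,0) ≡ 5 (mod 7); P is NOT on the curve.

Evaluate F(5, 1, 0) term-by-term (mod 7).
  3*X*Y ↦ 3·5·1·1 = 15
  X*Z ↦ 1·5·1·0 = 0
  -3*Y**2 ↦ -3·1·1·1 = -3
  -3*Z**2 ↦ -3·1·1·0 = 0
Sum: F(5, 1, 0) = (15) + (0) + (-3) + (0) = 12.
Reducing mod 7: 12 ≡ 5 (mod 7).
Since F(a, b, c) ≡ 5 ≠ 0 (mod 7), P does NOT lie on the curve.


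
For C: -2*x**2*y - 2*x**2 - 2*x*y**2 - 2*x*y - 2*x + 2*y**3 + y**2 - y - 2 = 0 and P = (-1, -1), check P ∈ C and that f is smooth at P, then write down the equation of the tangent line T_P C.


Tangent line at P: -2*x - y - 3 = 0.

Step 1: f(-1, -1) = 0, so P lies on C.
Step 2: partial derivatives
  f_x(x, y) = -4*x*y - 4*x - 2*y**2 - 2*y - 2, f_y(x, y) = -2*x**2 - 4*x*y - 2*x + 6*y**2 + 2*y - 1.
  f_x(P) = -2, f_y(P) = -1 (gradient nonzero, so P is smooth).
Step 3: tangent line at P: -2·(x − -1) + -1·(y − -1) = 0.
Expanding: -2*x - y - 3 = 0.


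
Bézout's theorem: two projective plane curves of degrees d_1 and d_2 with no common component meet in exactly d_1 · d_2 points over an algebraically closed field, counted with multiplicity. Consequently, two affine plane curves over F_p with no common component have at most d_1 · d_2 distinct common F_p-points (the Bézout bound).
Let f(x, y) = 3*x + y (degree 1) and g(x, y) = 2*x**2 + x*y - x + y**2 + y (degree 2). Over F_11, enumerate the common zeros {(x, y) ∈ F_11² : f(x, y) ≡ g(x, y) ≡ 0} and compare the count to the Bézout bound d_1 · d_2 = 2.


Common zeros: {(0, 0), (6, 4)}; count = 2; Bézout bound = 2.

deg(f) = 1, deg(g) = 2, so Bézout bound = 2.
Scan x ∈ F_11. For each x, list the y ∈ F_11 with f(x, y) ≡ 0 and those with g(x, y) ≡ 0 (mod 11); the common zeros in that column are the intersection.
  x = 0: f ≡ 0 at y ∈ {0}; g ≡ 0 at y ∈ {0, 10}; common: {0}.
  x = 1: f ≡ 0 at y ∈ {8}; g ≡ 0 at y ∈ {10}; common: ∅.
  x = 2: f ≡ 0 at y ∈ {5}; g ≡ 0 at y ∈ ∅; common: ∅.
  x = 3: f ≡ 0 at y ∈ {2}; g ≡ 0 at y ∈ {9}; common: ∅.
  x = 4: f ≡ 0 at y ∈ {10}; g ≡ 0 at y ∈ {8, 9}; common: ∅.
  x = 5: f ≡ 0 at y ∈ {7}; g ≡ 0 at y ∈ ∅; common: ∅.
  x = 6: f ≡ 0 at y ∈ {4}; g ≡ 0 at y ∈ {0, 4}; common: {4}.
  x = 7: f ≡ 0 at y ∈ {1}; g ≡ 0 at y ∈ ∅; common: ∅.
  x = 8: f ≡ 0 at y ∈ {9}; g ≡ 0 at y ∈ ∅; common: ∅.
  x = 9: f ≡ 0 at y ∈ {6}; g ≡ 0 at y ∈ {4, 8}; common: ∅.
  x = 10: f ≡ 0 at y ∈ {3}; g ≡ 0 at y ∈ ∅; common: ∅.
Collecting: common zeros = {(0, 0), (6, 4)}, so the count is 2.
Comparison with the Bézout bound: 2 ≤ 2 = deg(f)·deg(g), as expected for curves with no common component (the bound is attained).


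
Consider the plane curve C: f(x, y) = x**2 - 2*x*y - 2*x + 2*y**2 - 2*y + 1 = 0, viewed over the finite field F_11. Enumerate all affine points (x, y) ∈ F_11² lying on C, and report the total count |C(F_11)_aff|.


Affine F_11-points: {(1, 0), (1, 2), (5, 2), (5, 4), (7, 1), (7, 7), (8, 1), (8, 8), (9, 3), (9, 7), (10, 3), (10, 8)}; count = 12.

For each of the 121 pairs (x, y) ∈ F_11², evaluate f(x, y) mod 11. Record the zeros.
  x = 0: [0↦1, 1↦1, 2↦5, 3↦2, 4↦3, 5↦8, 6↦6, 7↦8, 8↦3, 9↦2, 10↦5]  zeros at y ∈ ∅
  x = 1: [0↦0, 1↦9, 2↦0, 3↦6, 4↦5, 5↦8, 6↦4, 7↦4, 8↦8, 9↦5, 10↦6]  zeros at y ∈ {0, 2}
  x = 2: [0↦1, 1↦8, 2↦8, 3↦1, 4↦9, 5↦10, 6↦4, 7↦2, 8↦4, 9↦10, 10↦9]  zeros at y ∈ ∅
  x = 3: [0↦4, 1↦9, 2↦7, 3↦9, 4↦4, 5↦3, 6↦6, 7↦2, 8↦2, 9↦6, 10↦3]  zeros at y ∈ ∅
  x = 4: [0↦9, 1↦1, 2↦8, 3↦8, 4↦1, 5↦9, 6↦10, 7↦4, 8↦2, 9↦4, 10↦10]  zeros at y ∈ ∅
  x = 5: [0↦5, 1↦6, 2↦0, 3↦9, 4↦0, 5↦6, 6↦5, 7↦8, 8↦4, 9↦4, 10↦8]  zeros at y ∈ {2, 4}
  x = 6: [0↦3, 1↦2, 2↦5, 3↦1, 4↦1, 5↦5, 6↦2, 7↦3, 8↦8, 9↦6, 10↦8]  zeros at y ∈ ∅
  x = 7: [0↦3, 1↦0, 2↦1, 3↦6, 4↦4, 5↦6, 6↦1, 7↦0, 8↦3, 9↦10, 10↦10]  zeros at y ∈ {1, 7}
  x = 8: [0↦5, 1↦0, 2↦10, 3↦2, 4↦9, 5↦9, 6↦2, 7↦10, 8↦0, 9↦5, 10↦3]  zeros at y ∈ {1, 8}
  x = 9: [0↦9, 1↦2, 2↦10, 3↦0, 4↦5, 5↦3, 6↦5, 7↦0, 8↦10, 9↦2, 10↦9]  zeros at y ∈ {3, 7}
  x = 10: [0↦4, 1↦6, 2↦1, 3↦0, 4↦3, 5↦10, 6↦10, 7↦3, 8↦0, 9↦1, 10↦6]  zeros at y ∈ {3, 8}
Collecting zeros: affine points = {(1, 0), (1, 2), (5, 2), (5, 4), (7, 1), (7, 7), (8, 1), (8, 8), (9, 3), (9, 7), (10, 3), (10, 8)}.
Total count |C(F_11)_aff| = 12.


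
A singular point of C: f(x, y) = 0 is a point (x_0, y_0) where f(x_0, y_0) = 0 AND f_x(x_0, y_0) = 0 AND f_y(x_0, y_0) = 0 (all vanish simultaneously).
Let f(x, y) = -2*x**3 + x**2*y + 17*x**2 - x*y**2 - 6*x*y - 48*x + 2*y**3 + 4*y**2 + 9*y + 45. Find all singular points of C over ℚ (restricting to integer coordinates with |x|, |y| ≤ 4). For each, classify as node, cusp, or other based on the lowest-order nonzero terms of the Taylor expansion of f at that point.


Singular points: {(3, 0)}; classification: node.

Compute partial derivatives:
  f_x = -6*x**2 + 2*x*y + 34*x - y**2 - 6*y - 48.
  f_y = x**2 - 2*x*y - 6*x + 6*y**2 + 8*y + 9.
Scan x_0 ∈ {−4, ..., 4}. For each x_0, f_y(x_0, y) is a polynomial in y; find its integer roots y ∈ {−4, ..., 4}, then test f_x and f at those candidates.
  x = -4: f_y(-4, y) = 6*y**2 + 16*y + 49; no integer root y with |y| ≤ 4.
  x = -3: f_y(-3, y) = 6*y**2 + 14*y + 36; no integer root y with |y| ≤ 4.
  x = -2: f_y(-2, y) = 6*y**2 + 12*y + 25; no integer root y with |y| ≤ 4.
  x = -1: f_y(-1, y) = 6*y**2 + 10*y + 16; no integer root y with |y| ≤ 4.
  x = 0: f_y(0, y) = 6*y**2 + 8*y + 9; no integer root y with |y| ≤ 4.
  x = 1: f_y(1, y) = 6*y**2 + 6*y + 4; no integer root y with |y| ≤ 4.
  x = 2: f_y(2, y) = 6*y**2 + 4*y + 1; no integer root y with |y| ≤ 4.
  x = 3: f_y(3, y) = 6*y**2 + 2*y; vanishes at y ∈ {0}. (3, 0): f_x = 0, f = 0 — SINGULAR.
  x = 4: f_y(4, y) = 6*y**2 + 1; no integer root y with |y| ≤ 4.
Only singular point on the grid: (3, 0).
Classify: substitute x = 3 + u, y = 0 + v and expand: f = -2*u**3 + u**2*v - u**2 - u*v**2 + 2*v**3 + v**2.
No constant or linear terms (consistent with a singular point). Quadratic part: -u**2 + v**2. Cubic part: -2*u**3 + u**2*v - u*v**2 + 2*v**3.
The quadratic part v**2 - u**2 = (v − u)(v + u) splits into two distinct linear factors, so there are two distinct tangent lines y − 0 = ±(x − 3) — this is a node (ordinary double point).
Classification: node.


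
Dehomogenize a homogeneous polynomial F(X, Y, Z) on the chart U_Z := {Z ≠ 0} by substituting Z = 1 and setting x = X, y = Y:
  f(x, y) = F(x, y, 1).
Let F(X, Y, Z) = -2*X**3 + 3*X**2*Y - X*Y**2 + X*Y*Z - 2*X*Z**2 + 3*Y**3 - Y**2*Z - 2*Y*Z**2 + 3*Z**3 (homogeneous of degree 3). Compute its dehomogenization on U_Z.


f(x, y) = -2*x**3 + 3*x**2*y - x*y**2 + x*y - 2*x + 3*y**3 - y**2 - 2*y + 3

On U_Z we set Z = 1. Each monomial c·X^i·Y^j·Z^k in F becomes c·x^i·y^j·1^k = c·x^i·y^j.
Substituting Z = 1: F(X, Y, 1) = -2*x**3 + 3*x**2*y - x*y**2 + x*y - 2*x + 3*y**3 - y**2 - 2*y + 3.
Note: deg(f) ≤ deg(F) = 3; strict inequality happens when F is divisible by Z (lost terms).


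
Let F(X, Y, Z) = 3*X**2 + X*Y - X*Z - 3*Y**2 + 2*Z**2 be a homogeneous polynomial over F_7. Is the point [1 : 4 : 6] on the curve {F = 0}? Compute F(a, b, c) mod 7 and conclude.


F(1,4,6) ≡ 4 (mod 7); P is NOT on the curve.

Evaluate F(1, 4, 6) term-by-term (mod 7).
  3*X**2 ↦ 3·1·1·1 = 3
  X*Y ↦ 1·1·4·1 = 4
  -X*Z ↦ -1·1·1·6 = -6
  -3*Y**2 ↦ -3·1·16·1 = -48
  2*Z**2 ↦ 2·1·1·36 = 72
Sum: F(1, 4, 6) = (3) + (4) + (-6) + (-48) + (72) = 25.
Reducing mod 7: 25 ≡ 4 (mod 7).
Since F(a, b, c) ≡ 4 ≠ 0 (mod 7), P does NOT lie on the curve.


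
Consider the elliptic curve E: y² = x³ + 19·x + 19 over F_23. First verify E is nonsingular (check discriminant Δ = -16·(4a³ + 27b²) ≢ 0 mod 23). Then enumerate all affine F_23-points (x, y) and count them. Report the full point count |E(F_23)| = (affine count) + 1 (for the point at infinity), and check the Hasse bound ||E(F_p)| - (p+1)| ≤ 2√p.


Affine points = {(1, 4), (1, 19), (5, 3), (5, 20), (6, 2), (6, 21), (7, 9), (7, 14), (8, 4), (8, 19), (10, 6), (10, 17), (11, 8), (11, 15), (13, 5), (13, 18), (14, 4), (14, 19), (16, 7), (16, 16), (18, 11), (18, 12), (20, 2), (20, 21)}; affine count = 24; |E(F_23)| = 25.

Discriminant check: Δ ∝ 4a³ + 27b² = 4·19³ + 27·19² = 4·6859 + 27·361 ≡ 15 (mod 23). Nonzero ⇒ E is nonsingular.
For each x ∈ F_23, compute rhs = x³ + 19·x + 19 mod 23, then count y ∈ F_23 with y² ≡ rhs.
  x = 0: rhs = 19, matching y values: none (0 points).
  x = 1: rhs = 16, matching y values: 4, 19 (2 points).
  x = 2: rhs = 19, matching y values: none (0 points).
  x = 3: rhs = 11, matching y values: none (0 points).
  x = 4: rhs = 21, matching y values: none (0 points).
  x = 5: rhs = 9, matching y values: 3, 20 (2 points).
  x = 6: rhs = 4, matching y values: 2, 21 (2 points).
  x = 7: rhs = 12, matching y values: 9, 14 (2 points).
  x = 8: rhs = 16, matching y values: 4, 19 (2 points).
  x = 9: rhs = 22, matching y values: none (0 points).
  x = 10: rhs = 13, matching y values: 6, 17 (2 points).
  x = 11: rhs = 18, matching y values: 8, 15 (2 points).
  x = 12: rhs = 20, matching y values: none (0 points).
  x = 13: rhs = 2, matching y values: 5, 18 (2 points).
  x = 14: rhs = 16, matching y values: 4, 19 (2 points).
  x = 15: rhs = 22, matching y values: none (0 points).
  x = 16: rhs = 3, matching y values: 7, 16 (2 points).
  x = 17: rhs = 11, matching y values: none (0 points).
  x = 18: rhs = 6, matching y values: 11, 12 (2 points).
  x = 19: rhs = 17, matching y values: none (0 points).
  x = 20: rhs = 4, matching y values: 2, 21 (2 points).
  x = 21: rhs = 19, matching y values: none (0 points).
  x = 22: rhs = 22, matching y values: none (0 points).
Total affine count: 24.
Full point count |E(F_23)| = 24 + 1 = 25.
Hasse bound: |25 − (23+1)| = |1| = 1 ≤ 2√23 ≈ 9.5917 ✓.


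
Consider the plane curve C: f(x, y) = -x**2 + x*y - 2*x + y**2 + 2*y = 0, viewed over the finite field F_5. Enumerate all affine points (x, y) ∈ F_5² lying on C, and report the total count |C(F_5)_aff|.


Affine F_5-points: {(0, 0), (0, 3), (1, 3), (1, 4), (3, 0)}; count = 5.

For each of the 25 pairs (x, y) ∈ F_5², evaluate f(x, y) mod 5. Record the zeros.
  x = 0: [0↦0, 1↦3, 2↦3, 3↦0, 4↦4]  zeros at y ∈ {0, 3}
  x = 1: [0↦2, 1↦1, 2↦2, 3↦0, 4↦0]  zeros at y ∈ {3, 4}
  x = 2: [0↦2, 1↦2, 2↦4, 3↦3, 4↦4]  zeros at y ∈ ∅
  x = 3: [0↦0, 1↦1, 2↦4, 3↦4, 4↦1]  zeros at y ∈ {0}
  x = 4: [0↦1, 1↦3, 2↦2, 3↦3, 4↦1]  zeros at y ∈ ∅
Collecting zeros: affine points = {(0, 0), (0, 3), (1, 3), (1, 4), (3, 0)}.
Total count |C(F_5)_aff| = 5.


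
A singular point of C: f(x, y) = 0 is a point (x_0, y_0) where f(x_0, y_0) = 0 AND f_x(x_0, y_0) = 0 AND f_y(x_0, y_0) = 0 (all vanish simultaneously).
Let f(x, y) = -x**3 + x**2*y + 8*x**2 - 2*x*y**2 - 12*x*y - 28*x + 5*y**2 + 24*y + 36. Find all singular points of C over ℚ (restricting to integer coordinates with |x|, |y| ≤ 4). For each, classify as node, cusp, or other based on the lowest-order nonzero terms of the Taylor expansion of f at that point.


Singular points: {(2, -2)}; classification: cusp.

Compute partial derivatives:
  f_x = -3*x**2 + 2*x*y + 16*x - 2*y**2 - 12*y - 28.
  f_y = x**2 - 4*x*y - 12*x + 10*y + 24.
Scan x_0 ∈ {−4, ..., 4}. For each x_0, f_y(x_0, y) is a polynomial in y; find its integer roots y ∈ {−4, ..., 4}, then test f_x and f at those candidates.
  x = -4: f_y(-4, y) = 26*y + 88; no integer root y with |y| ≤ 4.
  x = -3: f_y(-3, y) = 22*y + 69; no integer root y with |y| ≤ 4.
  x = -2: f_y(-2, y) = 18*y + 52; no integer root y with |y| ≤ 4.
  x = -1: f_y(-1, y) = 14*y + 37; no integer root y with |y| ≤ 4.
  x = 0: f_y(0, y) = 10*y + 24; no integer root y with |y| ≤ 4.
  x = 1: f_y(1, y) = 6*y + 13; no integer root y with |y| ≤ 4.
  x = 2: f_y(2, y) = 2*y + 4; vanishes at y ∈ {-2}. (2, -2): f_x = 0, f = 0 — SINGULAR.
  x = 3: f_y(3, y) = -2*y - 3; no integer root y with |y| ≤ 4.
  x = 4: f_y(4, y) = -6*y - 8; no integer root y with |y| ≤ 4.
Only singular point on the grid: (2, -2).
Classify: substitute x = 2 + u, y = -2 + v and expand: f = -u**3 + u**2*v - 2*u*v**2 + v**2.
No constant or linear terms (consistent with a singular point). Quadratic part: v**2. Cubic part: -u**3 + u**2*v - 2*u*v**2.
The quadratic part v**2 is a perfect square, so there is a single (double) tangent line v = 0, i.e. y = -2. Restricting the cubic part to that line (v = 0) leaves -u**3 ≠ 0, so f is not divisible by v and the branch is v² ≈ u**3 to lowest order — this is a cusp.
Classification: cusp.


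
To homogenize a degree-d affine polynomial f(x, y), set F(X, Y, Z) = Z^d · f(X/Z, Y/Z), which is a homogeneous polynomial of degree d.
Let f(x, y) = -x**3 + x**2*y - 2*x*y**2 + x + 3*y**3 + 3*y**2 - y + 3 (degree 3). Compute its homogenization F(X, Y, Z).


F(X, Y, Z) = -X**3 + X**2*Y - 2*X*Y**2 + X*Z**2 + 3*Y**3 + 3*Y**2*Z - Y*Z**2 + 3*Z**3

deg(f) = 3.
Substitute x = X/Z, y = Y/Z into f, then multiply by Z^3.
  monomial -1·x^3·y^0 ↦ -1·X^3·Y^0·Z^0.
  monomial 1·x^2·y^1 ↦ 1·X^2·Y^1·Z^0.
  monomial -2·x^1·y^2 ↦ -2·X^1·Y^2·Z^0.
  monomial 1·x^1·y^0 ↦ 1·X^1·Y^0·Z^2.
  monomial 3·x^0·y^3 ↦ 3·X^0·Y^3·Z^0.
  monomial 3·x^0·y^2 ↦ 3·X^0·Y^2·Z^1.
  monomial -1·x^0·y^1 ↦ -1·X^0·Y^1·Z^2.
  monomial 3·x^0·y^0 ↦ 3·X^0·Y^0·Z^3.
Collecting: F(X, Y, Z) = -X**3 + X**2*Y - 2*X*Y**2 + X*Z**2 + 3*Y**3 + 3*Y**2*Z - Y*Z**2 + 3*Z**3.


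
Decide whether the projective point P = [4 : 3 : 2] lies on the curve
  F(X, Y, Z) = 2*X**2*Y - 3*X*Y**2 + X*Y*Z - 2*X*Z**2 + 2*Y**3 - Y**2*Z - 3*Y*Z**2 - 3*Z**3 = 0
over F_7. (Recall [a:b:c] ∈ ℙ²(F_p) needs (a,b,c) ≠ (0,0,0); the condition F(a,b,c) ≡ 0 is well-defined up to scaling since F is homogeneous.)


F(4,3,2) ≡ 5 (mod 7); P is NOT on the curve.

Evaluate F(4, 3, 2) term-by-term (mod 7).
  2*X**2*Y ↦ 2·16·3·1 = 96
  -3*X*Y**2 ↦ -3·4·9·1 = -108
  X*Y*Z ↦ 1·4·3·2 = 24
  -2*X*Z**2 ↦ -2·4·1·4 = -32
  2*Y**3 ↦ 2·1·27·1 = 54
  -Y**2*Z ↦ -1·1·9·2 = -18
  -3*Y*Z**2 ↦ -3·1·3·4 = -36
  -3*Z**3 ↦ -3·1·1·8 = -24
Sum: F(4, 3, 2) = (96) + (-108) + (24) + (-32) + (54) + (-18) + (-36) + (-24) = -44.
Reducing mod 7: -44 ≡ 5 (mod 7).
Since F(a, b, c) ≡ 5 ≠ 0 (mod 7), P does NOT lie on the curve.


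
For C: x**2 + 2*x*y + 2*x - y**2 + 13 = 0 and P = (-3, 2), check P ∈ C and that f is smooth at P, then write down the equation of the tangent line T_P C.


Tangent line at P: 20 - 10*y = 0.

Step 1: f(-3, 2) = 0, so P lies on C.
Step 2: partial derivatives
  f_x(x, y) = 2*x + 2*y + 2, f_y(x, y) = 2*x - 2*y.
  f_x(P) = 0, f_y(P) = -10 (gradient nonzero, so P is smooth).
Step 3: tangent line at P: 0·(x − -3) + -10·(y − 2) = 0.
Expanding: 20 - 10*y = 0.


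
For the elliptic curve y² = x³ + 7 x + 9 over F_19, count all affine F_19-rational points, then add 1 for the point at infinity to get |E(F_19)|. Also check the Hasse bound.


Affine points = {(0, 3), (0, 16), (1, 6), (1, 13), (3, 0), (4, 5), (4, 14), (5, 6), (5, 13), (6, 1), (6, 18), (8, 8), (8, 11), (11, 7), (11, 12), (12, 4), (12, 15), (13, 6), (13, 13), (14, 1), (14, 18), (17, 5), (17, 14), (18, 1), (18, 18)}; affine count = 25; |E(F_19)| = 26.

Discriminant check: Δ ∝ 4a³ + 27b² = 4·7³ + 27·9² = 4·343 + 27·81 ≡ 6 (mod 19). Nonzero ⇒ E is nonsingular.
For each x ∈ F_19, compute rhs = x³ + 7·x + 9 mod 19, then count y ∈ F_19 with y² ≡ rhs.
  x = 0: rhs = 9, matching y values: 3, 16 (2 points).
  x = 1: rhs = 17, matching y values: 6, 13 (2 points).
  x = 2: rhs = 12, matching y values: none (0 points).
  x = 3: rhs = 0, matching y values: 0 (1 points).
  x = 4: rhs = 6, matching y values: 5, 14 (2 points).
  x = 5: rhs = 17, matching y values: 6, 13 (2 points).
  x = 6: rhs = 1, matching y values: 1, 18 (2 points).
  x = 7: rhs = 2, matching y values: none (0 points).
  x = 8: rhs = 7, matching y values: 8, 11 (2 points).
  x = 9: rhs = 3, matching y values: none (0 points).
  x = 10: rhs = 15, matching y values: none (0 points).
  x = 11: rhs = 11, matching y values: 7, 12 (2 points).
  x = 12: rhs = 16, matching y values: 4, 15 (2 points).
  x = 13: rhs = 17, matching y values: 6, 13 (2 points).
  x = 14: rhs = 1, matching y values: 1, 18 (2 points).
  x = 15: rhs = 12, matching y values: none (0 points).
  x = 16: rhs = 18, matching y values: none (0 points).
  x = 17: rhs = 6, matching y values: 5, 14 (2 points).
  x = 18: rhs = 1, matching y values: 1, 18 (2 points).
Total affine count: 25.
Full point count |E(F_19)| = 25 + 1 = 26.
Hasse bound: |26 − (19+1)| = |6| = 6 ≤ 2√19 ≈ 8.7178 ✓.


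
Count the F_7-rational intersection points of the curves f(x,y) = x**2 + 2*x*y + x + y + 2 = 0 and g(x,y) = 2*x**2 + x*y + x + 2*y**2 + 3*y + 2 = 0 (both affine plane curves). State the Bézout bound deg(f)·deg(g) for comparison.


Common zeros: {(4, 3)}; count = 1; Bézout bound = 4.

deg(f) = 2, deg(g) = 2, so Bézout bound = 4.
Scan x ∈ F_7. For each x, list the y ∈ F_7 with f(x, y) ≡ 0 and those with g(x, y) ≡ 0 (mod 7); the common zeros in that column are the intersection.
  x = 0: f ≡ 0 at y ∈ {5}; g ≡ 0 at y ∈ {1}; common: ∅.
  x = 1: f ≡ 0 at y ∈ {1}; g ≡ 0 at y ∈ {2, 3}; common: ∅.
  x = 2: f ≡ 0 at y ∈ {4}; g ≡ 0 at y ∈ ∅; common: ∅.
  x = 3: f ≡ 0 at y ∈ {0, 1, 2, 3, 4, 5, 6}; g ≡ 0 at y ∈ ∅; common: ∅.
  x = 4: f ≡ 0 at y ∈ {3}; g ≡ 0 at y ∈ {3, 4}; common: {3}.
  x = 5: f ≡ 0 at y ∈ {6}; g ≡ 0 at y ∈ {5}; common: ∅.
  x = 6: f ≡ 0 at y ∈ {2}; g ≡ 0 at y ∈ {1, 5}; common: ∅.
Collecting: common zeros = {(4, 3)}, so the count is 1.
Comparison with the Bézout bound: 1 ≤ 4 = deg(f)·deg(g), as expected for curves with no common component (the affine F_7-count falls short of the bound because intersections may lie at infinity, over extension fields, or carry multiplicity).


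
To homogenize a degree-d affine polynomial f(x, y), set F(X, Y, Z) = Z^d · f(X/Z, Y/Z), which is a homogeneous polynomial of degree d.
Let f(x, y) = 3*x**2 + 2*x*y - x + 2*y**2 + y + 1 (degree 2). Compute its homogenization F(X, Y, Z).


F(X, Y, Z) = 3*X**2 + 2*X*Y - X*Z + 2*Y**2 + Y*Z + Z**2

deg(f) = 2.
Substitute x = X/Z, y = Y/Z into f, then multiply by Z^2.
  monomial 3·x^2·y^0 ↦ 3·X^2·Y^0·Z^0.
  monomial 2·x^1·y^1 ↦ 2·X^1·Y^1·Z^0.
  monomial -1·x^1·y^0 ↦ -1·X^1·Y^0·Z^1.
  monomial 2·x^0·y^2 ↦ 2·X^0·Y^2·Z^0.
  monomial 1·x^0·y^1 ↦ 1·X^0·Y^1·Z^1.
  monomial 1·x^0·y^0 ↦ 1·X^0·Y^0·Z^2.
Collecting: F(X, Y, Z) = 3*X**2 + 2*X*Y - X*Z + 2*Y**2 + Y*Z + Z**2.


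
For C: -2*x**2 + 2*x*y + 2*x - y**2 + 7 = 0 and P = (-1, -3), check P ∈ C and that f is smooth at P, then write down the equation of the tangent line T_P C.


Tangent line at P: 4*y + 12 = 0.

Step 1: f(-1, -3) = 0, so P lies on C.
Step 2: partial derivatives
  f_x(x, y) = -4*x + 2*y + 2, f_y(x, y) = 2*x - 2*y.
  f_x(P) = 0, f_y(P) = 4 (gradient nonzero, so P is smooth).
Step 3: tangent line at P: 0·(x − -1) + 4·(y − -3) = 0.
Expanding: 4*y + 12 = 0.


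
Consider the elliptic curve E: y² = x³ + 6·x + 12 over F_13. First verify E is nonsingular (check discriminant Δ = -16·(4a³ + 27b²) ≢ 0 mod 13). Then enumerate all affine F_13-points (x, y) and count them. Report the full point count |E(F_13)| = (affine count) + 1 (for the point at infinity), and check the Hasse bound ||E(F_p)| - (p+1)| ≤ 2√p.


Affine points = {(0, 5), (0, 8), (4, 3), (4, 10), (6, 2), (6, 11), (8, 0)}; affine count = 7; |E(F_13)| = 8.

Discriminant check: Δ ∝ 4a³ + 27b² = 4·6³ + 27·12² = 4·216 + 27·144 ≡ 7 (mod 13). Nonzero ⇒ E is nonsingular.
For each x ∈ F_13, compute rhs = x³ + 6·x + 12 mod 13, then count y ∈ F_13 with y² ≡ rhs.
  x = 0: rhs = 12, matching y values: 5, 8 (2 points).
  x = 1: rhs = 6, matching y values: none (0 points).
  x = 2: rhs = 6, matching y values: none (0 points).
  x = 3: rhs = 5, matching y values: none (0 points).
  x = 4: rhs = 9, matching y values: 3, 10 (2 points).
  x = 5: rhs = 11, matching y values: none (0 points).
  x = 6: rhs = 4, matching y values: 2, 11 (2 points).
  x = 7: rhs = 7, matching y values: none (0 points).
  x = 8: rhs = 0, matching y values: 0 (1 points).
  x = 9: rhs = 2, matching y values: none (0 points).
  x = 10: rhs = 6, matching y values: none (0 points).
  x = 11: rhs = 5, matching y values: none (0 points).
  x = 12: rhs = 5, matching y values: none (0 points).
Total affine count: 7.
Full point count |E(F_13)| = 7 + 1 = 8.
Hasse bound: |8 − (13+1)| = |-6| = 6 ≤ 2√13 ≈ 7.2111 ✓.


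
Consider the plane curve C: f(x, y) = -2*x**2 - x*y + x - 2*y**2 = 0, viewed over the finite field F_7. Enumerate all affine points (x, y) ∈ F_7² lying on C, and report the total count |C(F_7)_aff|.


Affine F_7-points: {(0, 0), (1, 5), (3, 3), (3, 6), (4, 0), (4, 5), (5, 2), (5, 6)}; count = 8.

For each of the 49 pairs (x, y) ∈ F_7², evaluate f(x, y) mod 7. Record the zeros.
  x = 0: [0↦0, 1↦5, 2↦6, 3↦3, 4↦3, 5↦6, 6↦5]  zeros at y ∈ {0}
  x = 1: [0↦6, 1↦3, 2↦3, 3↦6, 4↦5, 5↦0, 6↦5]  zeros at y ∈ {5}
  x = 2: [0↦1, 1↦4, 2↦3, 3↦5, 4↦3, 5↦4, 6↦1]  zeros at y ∈ ∅
  x = 3: [0↦6, 1↦1, 2↦6, 3↦0, 4↦4, 5↦4, 6↦0]  zeros at y ∈ {3, 6}
  x = 4: [0↦0, 1↦1, 2↦5, 3↦5, 4↦1, 5↦0, 6↦2]  zeros at y ∈ {0, 5}
  x = 5: [0↦4, 1↦4, 2↦0, 3↦6, 4↦1, 5↦6, 6↦0]  zeros at y ∈ {2, 6}
  x = 6: [0↦4, 1↦3, 2↦5, 3↦3, 4↦4, 5↦1, 6↦1]  zeros at y ∈ ∅
Collecting zeros: affine points = {(0, 0), (1, 5), (3, 3), (3, 6), (4, 0), (4, 5), (5, 2), (5, 6)}.
Total count |C(F_7)_aff| = 8.


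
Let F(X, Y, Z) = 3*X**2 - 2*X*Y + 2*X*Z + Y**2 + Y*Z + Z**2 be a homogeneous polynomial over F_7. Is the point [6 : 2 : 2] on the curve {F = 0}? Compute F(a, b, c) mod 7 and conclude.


F(6,2,2) ≡ 1 (mod 7); P is NOT on the curve.

Evaluate F(6, 2, 2) term-by-term (mod 7).
  3*X**2 ↦ 3·36·1·1 = 108
  -2*X*Y ↦ -2·6·2·1 = -24
  2*X*Z ↦ 2·6·1·2 = 24
  Y**2 ↦ 1·1·4·1 = 4
  Y*Z ↦ 1·1·2·2 = 4
  Z**2 ↦ 1·1·1·4 = 4
Sum: F(6, 2, 2) = (108) + (-24) + (24) + (4) + (4) + (4) = 120.
Reducing mod 7: 120 ≡ 1 (mod 7).
Since F(a, b, c) ≡ 1 ≠ 0 (mod 7), P does NOT lie on the curve.


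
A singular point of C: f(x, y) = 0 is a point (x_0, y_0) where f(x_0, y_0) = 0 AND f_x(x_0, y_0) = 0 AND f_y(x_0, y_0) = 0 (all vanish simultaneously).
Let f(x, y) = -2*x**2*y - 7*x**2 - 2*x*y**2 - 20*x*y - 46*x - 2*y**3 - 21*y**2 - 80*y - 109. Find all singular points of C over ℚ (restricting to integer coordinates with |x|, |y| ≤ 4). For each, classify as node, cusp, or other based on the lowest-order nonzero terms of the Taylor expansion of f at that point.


Singular points: {(-2, -3)}; classification: node.

Compute partial derivatives:
  f_x = -4*x*y - 14*x - 2*y**2 - 20*y - 46.
  f_y = -2*x**2 - 4*x*y - 20*x - 6*y**2 - 42*y - 80.
Scan x_0 ∈ {−4, ..., 4}. For each x_0, f_y(x_0, y) is a polynomial in y; find its integer roots y ∈ {−4, ..., 4}, then test f_x and f at those candidates.
  x = -4: f_y(-4, y) = -6*y**2 - 26*y - 32; no integer root y with |y| ≤ 4.
  x = -3: f_y(-3, y) = -6*y**2 - 30*y - 38; no integer root y with |y| ≤ 4.
  x = -2: f_y(-2, y) = -6*y**2 - 34*y - 48; vanishes at y ∈ {-3}. (-2, -3): f_x = 0, f = 0 — SINGULAR.
  x = -1: f_y(-1, y) = -6*y**2 - 38*y - 62; no integer root y with |y| ≤ 4.
  x = 0: f_y(0, y) = -6*y**2 - 42*y - 80; no integer root y with |y| ≤ 4.
  x = 1: f_y(1, y) = -6*y**2 - 46*y - 102; no integer root y with |y| ≤ 4.
  x = 2: f_y(2, y) = -6*y**2 - 50*y - 128; no integer root y with |y| ≤ 4.
  x = 3: f_y(3, y) = -6*y**2 - 54*y - 158; no integer root y with |y| ≤ 4.
  x = 4: f_y(4, y) = -6*y**2 - 58*y - 192; no integer root y with |y| ≤ 4.
Only singular point on the grid: (-2, -3).
Classify: substitute x = -2 + u, y = -3 + v and expand: f = -2*u**2*v - u**2 - 2*u*v**2 - 2*v**3 + v**2.
No constant or linear terms (consistent with a singular point). Quadratic part: -u**2 + v**2. Cubic part: -2*u**2*v - 2*u*v**2 - 2*v**3.
The quadratic part v**2 - u**2 = (v − u)(v + u) splits into two distinct linear factors, so there are two distinct tangent lines y − -3 = ±(x − -2) — this is a node (ordinary double point).
Classification: node.


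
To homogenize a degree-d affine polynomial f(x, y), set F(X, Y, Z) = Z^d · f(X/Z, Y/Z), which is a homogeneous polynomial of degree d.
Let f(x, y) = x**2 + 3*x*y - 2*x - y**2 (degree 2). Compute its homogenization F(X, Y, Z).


F(X, Y, Z) = X**2 + 3*X*Y - 2*X*Z - Y**2

deg(f) = 2.
Substitute x = X/Z, y = Y/Z into f, then multiply by Z^2.
  monomial 1·x^2·y^0 ↦ 1·X^2·Y^0·Z^0.
  monomial 3·x^1·y^1 ↦ 3·X^1·Y^1·Z^0.
  monomial -2·x^1·y^0 ↦ -2·X^1·Y^0·Z^1.
  monomial -1·x^0·y^2 ↦ -1·X^0·Y^2·Z^0.
Collecting: F(X, Y, Z) = X**2 + 3*X*Y - 2*X*Z - Y**2.


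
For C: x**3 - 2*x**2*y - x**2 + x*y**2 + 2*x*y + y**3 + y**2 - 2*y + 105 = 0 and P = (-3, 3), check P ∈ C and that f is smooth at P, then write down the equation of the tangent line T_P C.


Tangent line at P: 84*x - 11*y + 285 = 0.

Step 1: f(-3, 3) = 0, so P lies on C.
Step 2: partial derivatives
  f_x(x, y) = 3*x**2 - 4*x*y - 2*x + y**2 + 2*y, f_y(x, y) = -2*x**2 + 2*x*y + 2*x + 3*y**2 + 2*y - 2.
  f_x(P) = 84, f_y(P) = -11 (gradient nonzero, so P is smooth).
Step 3: tangent line at P: 84·(x − -3) + -11·(y − 3) = 0.
Expanding: 84*x - 11*y + 285 = 0.


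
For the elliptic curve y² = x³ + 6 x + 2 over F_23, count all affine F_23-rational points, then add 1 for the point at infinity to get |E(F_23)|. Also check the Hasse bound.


Affine points = {(0, 5), (0, 18), (1, 3), (1, 20), (3, 1), (3, 22), (6, 1), (6, 22), (9, 7), (9, 16), (10, 2), (10, 21), (12, 10), (12, 13), (13, 0), (14, 1), (14, 22), (16, 10), (16, 13), (17, 7), (17, 16), (18, 10), (18, 13), (19, 11), (19, 12), (20, 7), (20, 16), (22, 8), (22, 15)}; affine count = 29; |E(F_23)| = 30.

Discriminant check: Δ ∝ 4a³ + 27b² = 4·6³ + 27·2² = 4·216 + 27·4 ≡ 6 (mod 23). Nonzero ⇒ E is nonsingular.
For each x ∈ F_23, compute rhs = x³ + 6·x + 2 mod 23, then count y ∈ F_23 with y² ≡ rhs.
  x = 0: rhs = 2, matching y values: 5, 18 (2 points).
  x = 1: rhs = 9, matching y values: 3, 20 (2 points).
  x = 2: rhs = 22, matching y values: none (0 points).
  x = 3: rhs = 1, matching y values: 1, 22 (2 points).
  x = 4: rhs = 21, matching y values: none (0 points).
  x = 5: rhs = 19, matching y values: none (0 points).
  x = 6: rhs = 1, matching y values: 1, 22 (2 points).
  x = 7: rhs = 19, matching y values: none (0 points).
  x = 8: rhs = 10, matching y values: none (0 points).
  x = 9: rhs = 3, matching y values: 7, 16 (2 points).
  x = 10: rhs = 4, matching y values: 2, 21 (2 points).
  x = 11: rhs = 19, matching y values: none (0 points).
  x = 12: rhs = 8, matching y values: 10, 13 (2 points).
  x = 13: rhs = 0, matching y values: 0 (1 points).
  x = 14: rhs = 1, matching y values: 1, 22 (2 points).
  x = 15: rhs = 17, matching y values: none (0 points).
  x = 16: rhs = 8, matching y values: 10, 13 (2 points).
  x = 17: rhs = 3, matching y values: 7, 16 (2 points).
  x = 18: rhs = 8, matching y values: 10, 13 (2 points).
  x = 19: rhs = 6, matching y values: 11, 12 (2 points).
  x = 20: rhs = 3, matching y values: 7, 16 (2 points).
  x = 21: rhs = 5, matching y values: none (0 points).
  x = 22: rhs = 18, matching y values: 8, 15 (2 points).
Total affine count: 29.
Full point count |E(F_23)| = 29 + 1 = 30.
Hasse bound: |30 − (23+1)| = |6| = 6 ≤ 2√23 ≈ 9.5917 ✓.


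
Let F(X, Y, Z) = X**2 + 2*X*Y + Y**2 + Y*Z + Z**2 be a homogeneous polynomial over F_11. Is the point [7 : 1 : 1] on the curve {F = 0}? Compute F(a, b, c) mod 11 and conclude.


F(7,1,1) ≡ 0 (mod 11); P is on the curve.

Evaluate F(7, 1, 1) term-by-term (mod 11).
  X**2 ↦ 1·49·1·1 = 49
  2*X*Y ↦ 2·7·1·1 = 14
  Y**2 ↦ 1·1·1·1 = 1
  Y*Z ↦ 1·1·1·1 = 1
  Z**2 ↦ 1·1·1·1 = 1
Sum: F(7, 1, 1) = (49) + (14) + (1) + (1) + (1) = 66.
Reducing mod 11: 66 ≡ 0 (mod 11).
Since F(a, b, c) ≡ 0 (mod 11), P lies on the curve.


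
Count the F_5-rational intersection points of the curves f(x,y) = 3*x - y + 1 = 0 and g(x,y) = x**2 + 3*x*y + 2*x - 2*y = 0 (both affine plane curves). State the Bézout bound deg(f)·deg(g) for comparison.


Common zeros: {(3, 0)}; count = 1; Bézout bound = 2.

deg(f) = 1, deg(g) = 2, so Bézout bound = 2.
Scan x ∈ F_5. For each x, list the y ∈ F_5 with f(x, y) ≡ 0 and those with g(x, y) ≡ 0 (mod 5); the common zeros in that column are the intersection.
  x = 0: f ≡ 0 at y ∈ {1}; g ≡ 0 at y ∈ {0}; common: ∅.
  x = 1: f ≡ 0 at y ∈ {4}; g ≡ 0 at y ∈ {2}; common: ∅.
  x = 2: f ≡ 0 at y ∈ {2}; g ≡ 0 at y ∈ {3}; common: ∅.
  x = 3: f ≡ 0 at y ∈ {0}; g ≡ 0 at y ∈ {0}; common: {0}.
  x = 4: f ≡ 0 at y ∈ {3}; g ≡ 0 at y ∈ ∅; common: ∅.
Collecting: common zeros = {(3, 0)}, so the count is 1.
Comparison with the Bézout bound: 1 ≤ 2 = deg(f)·deg(g), as expected for curves with no common component (the affine F_5-count falls short of the bound because intersections may lie at infinity, over extension fields, or carry multiplicity).


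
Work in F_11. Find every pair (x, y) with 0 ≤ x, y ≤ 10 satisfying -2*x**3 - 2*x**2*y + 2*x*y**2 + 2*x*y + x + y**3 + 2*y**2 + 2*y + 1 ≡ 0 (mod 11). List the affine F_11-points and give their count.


Affine F_11-points: {(0, 10), (1, 0), (2, 6), (3, 10), (5, 2), (5, 6), (6, 7), (7, 2), (8, 2), (8, 5), (8, 8), (9, 6), (9, 8), (9, 10)}; count = 14.

For each of the 121 pairs (x, y) ∈ F_11², evaluate f(x, y) mod 11. Record the zeros.
  x = 0: [0↦1, 1↦6, 2↦10, 3↦8, 4↦6, 5↦10, 6↦4, 7↦5, 8↦8, 9↦8, 10↦0]  zeros at y ∈ {10}
  x = 1: [0↦0, 1↦7, 2↦6, 3↦3, 4↦4, 5↦4, 6↦9, 7↦3, 8↦3, 9↦4, 10↦1]  zeros at y ∈ {0}
  x = 2: [0↦9, 1↦3, 2↦4, 3↦7, 4↦7, 5↦10, 6↦0, 7↦5, 8↦9, 9↦7, 10↦5]  zeros at y ∈ {6}
  x = 3: [0↦5, 1↦4, 2↦3, 3↦8, 4↦3, 5↦5, 6↦9, 7↦10, 8↦3, 9↦5, 10↦0]  zeros at y ∈ {10}
  x = 4: [0↦9, 1↦9, 2↦2, 3↦5, 4↦2, 5↦10, 6↦2, 7↦6, 8↦6, 9↦8, 10↦7]  zeros at y ∈ ∅
  x = 5: [0↦9, 1↦6, 2↦0, 3↦8, 4↦3, 5↦2, 6↦0, 7↦3, 8↦6, 9↦4, 10↦3]  zeros at y ∈ {2, 6}
  x = 6: [0↦4, 1↦5, 2↦7, 3↦5, 4↦5, 5↦2, 6↦2, 7↦0, 8↦2, 9↦3, 10↦9]  zeros at y ∈ {7}
  x = 7: [0↦4, 1↦5, 2↦0, 3↦6, 4↦7, 5↦9, 6↦7, 7↦7, 8↦4, 9↦4, 10↦2]  zeros at y ∈ {2}
  x = 8: [0↦8, 1↦5, 2↦0, 3↦10, 4↦8, 5↦0, 6↦3, 7↦1, 8↦0, 9↦6, 10↦3]  zeros at y ∈ {2, 5, 8}
  x = 9: [0↦4, 1↦4, 2↦6, 3↦5, 4↦7, 5↦7, 6↦0, 7↦3, 8↦0, 9↦8, 10↦0]  zeros at y ∈ {6, 8, 10}
  x = 10: [0↦2, 1↦1, 2↦6, 3↦1, 4↦3, 5↦7, 6↦8, 7↦1, 8↦3, 9↦9, 10↦3]  zeros at y ∈ ∅
Collecting zeros: affine points = {(0, 10), (1, 0), (2, 6), (3, 10), (5, 2), (5, 6), (6, 7), (7, 2), (8, 2), (8, 5), (8, 8), (9, 6), (9, 8), (9, 10)}.
Total count |C(F_11)_aff| = 14.


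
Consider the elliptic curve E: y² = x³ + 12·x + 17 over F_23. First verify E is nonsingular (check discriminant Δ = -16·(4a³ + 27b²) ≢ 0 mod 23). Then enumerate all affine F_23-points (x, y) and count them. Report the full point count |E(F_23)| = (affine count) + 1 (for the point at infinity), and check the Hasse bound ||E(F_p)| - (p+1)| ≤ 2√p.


Affine points = {(2, 7), (2, 16), (5, 8), (5, 15), (6, 11), (6, 12), (8, 2), (8, 21), (9, 7), (9, 16), (11, 10), (11, 13), (12, 7), (12, 16), (13, 1), (13, 22), (14, 10), (14, 13), (16, 2), (16, 21), (18, 4), (18, 19), (20, 0), (21, 10), (21, 13), (22, 2), (22, 21)}; affine count = 27; |E(F_23)| = 28.

Discriminant check: Δ ∝ 4a³ + 27b² = 4·12³ + 27·17² = 4·1728 + 27·289 ≡ 18 (mod 23). Nonzero ⇒ E is nonsingular.
For each x ∈ F_23, compute rhs = x³ + 12·x + 17 mod 23, then count y ∈ F_23 with y² ≡ rhs.
  x = 0: rhs = 17, matching y values: none (0 points).
  x = 1: rhs = 7, matching y values: none (0 points).
  x = 2: rhs = 3, matching y values: 7, 16 (2 points).
  x = 3: rhs = 11, matching y values: none (0 points).
  x = 4: rhs = 14, matching y values: none (0 points).
  x = 5: rhs = 18, matching y values: 8, 15 (2 points).
  x = 6: rhs = 6, matching y values: 11, 12 (2 points).
  x = 7: rhs = 7, matching y values: none (0 points).
  x = 8: rhs = 4, matching y values: 2, 21 (2 points).
  x = 9: rhs = 3, matching y values: 7, 16 (2 points).
  x = 10: rhs = 10, matching y values: none (0 points).
  x = 11: rhs = 8, matching y values: 10, 13 (2 points).
  x = 12: rhs = 3, matching y values: 7, 16 (2 points).
  x = 13: rhs = 1, matching y values: 1, 22 (2 points).
  x = 14: rhs = 8, matching y values: 10, 13 (2 points).
  x = 15: rhs = 7, matching y values: none (0 points).
  x = 16: rhs = 4, matching y values: 2, 21 (2 points).
  x = 17: rhs = 5, matching y values: none (0 points).
  x = 18: rhs = 16, matching y values: 4, 19 (2 points).
  x = 19: rhs = 20, matching y values: none (0 points).
  x = 20: rhs = 0, matching y values: 0 (1 points).
  x = 21: rhs = 8, matching y values: 10, 13 (2 points).
  x = 22: rhs = 4, matching y values: 2, 21 (2 points).
Total affine count: 27.
Full point count |E(F_23)| = 27 + 1 = 28.
Hasse bound: |28 − (23+1)| = |4| = 4 ≤ 2√23 ≈ 9.5917 ✓.


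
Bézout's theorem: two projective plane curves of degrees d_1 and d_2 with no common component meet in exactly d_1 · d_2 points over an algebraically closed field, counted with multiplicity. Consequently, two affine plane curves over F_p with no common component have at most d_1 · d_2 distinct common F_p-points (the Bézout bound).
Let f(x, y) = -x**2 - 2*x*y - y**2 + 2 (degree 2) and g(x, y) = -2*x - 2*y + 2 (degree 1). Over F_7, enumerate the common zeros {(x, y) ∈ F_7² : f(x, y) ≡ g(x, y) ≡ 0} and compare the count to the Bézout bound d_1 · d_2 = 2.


Common zeros: ∅; count = 0; Bézout bound = 2.

deg(f) = 2, deg(g) = 1, so Bézout bound = 2.
Scan x ∈ F_7. For each x, list the y ∈ F_7 with f(x, y) ≡ 0 and those with g(x, y) ≡ 0 (mod 7); the common zeros in that column are the intersection.
  x = 0: f ≡ 0 at y ∈ {3, 4}; g ≡ 0 at y ∈ {1}; common: ∅.
  x = 1: f ≡ 0 at y ∈ {2, 3}; g ≡ 0 at y ∈ {0}; common: ∅.
  x = 2: f ≡ 0 at y ∈ {1, 2}; g ≡ 0 at y ∈ {6}; common: ∅.
  x = 3: f ≡ 0 at y ∈ {0, 1}; g ≡ 0 at y ∈ {5}; common: ∅.
  x = 4: f ≡ 0 at y ∈ {0, 6}; g ≡ 0 at y ∈ {4}; common: ∅.
  x = 5: f ≡ 0 at y ∈ {5, 6}; g ≡ 0 at y ∈ {3}; common: ∅.
  x = 6: f ≡ 0 at y ∈ {4, 5}; g ≡ 0 at y ∈ {2}; common: ∅.
Collecting: common zeros = ∅, so the count is 0.
Comparison with the Bézout bound: 0 ≤ 2 = deg(f)·deg(g), as expected for curves with no common component (the affine F_7-count falls short of the bound because intersections may lie at infinity, over extension fields, or carry multiplicity).


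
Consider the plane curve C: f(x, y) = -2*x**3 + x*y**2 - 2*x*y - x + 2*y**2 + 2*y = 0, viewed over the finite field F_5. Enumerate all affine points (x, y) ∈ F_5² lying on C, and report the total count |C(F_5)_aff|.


Affine F_5-points: {(0, 0), (0, 4), (1, 1), (1, 4), (3, 2), (4, 2), (4, 4)}; count = 7.

For each of the 25 pairs (x, y) ∈ F_5², evaluate f(x, y) mod 5. Record the zeros.
  x = 0: [0↦0, 1↦4, 2↦2, 3↦4, 4↦0]  zeros at y ∈ {0, 4}
  x = 1: [0↦2, 1↦0, 2↦4, 3↦4, 4↦0]  zeros at y ∈ {1, 4}
  x = 2: [0↦2, 1↦4, 2↦4, 3↦2, 4↦3]  zeros at y ∈ ∅
  x = 3: [0↦3, 1↦4, 2↦0, 3↦1, 4↦2]  zeros at y ∈ {2}
  x = 4: [0↦3, 1↦3, 2↦0, 3↦4, 4↦0]  zeros at y ∈ {2, 4}
Collecting zeros: affine points = {(0, 0), (0, 4), (1, 1), (1, 4), (3, 2), (4, 2), (4, 4)}.
Total count |C(F_5)_aff| = 7.


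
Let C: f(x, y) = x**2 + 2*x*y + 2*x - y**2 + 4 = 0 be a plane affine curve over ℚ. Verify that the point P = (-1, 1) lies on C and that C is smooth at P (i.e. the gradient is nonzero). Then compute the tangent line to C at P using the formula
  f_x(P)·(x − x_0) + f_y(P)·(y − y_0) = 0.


Tangent line at P: 2*x - 4*y + 6 = 0.

Step 1: f(-1, 1) = 0, so P lies on C.
Step 2: partial derivatives
  f_x(x, y) = 2*x + 2*y + 2, f_y(x, y) = 2*x - 2*y.
  f_x(P) = 2, f_y(P) = -4 (gradient nonzero, so P is smooth).
Step 3: tangent line at P: 2·(x − -1) + -4·(y − 1) = 0.
Expanding: 2*x - 4*y + 6 = 0.


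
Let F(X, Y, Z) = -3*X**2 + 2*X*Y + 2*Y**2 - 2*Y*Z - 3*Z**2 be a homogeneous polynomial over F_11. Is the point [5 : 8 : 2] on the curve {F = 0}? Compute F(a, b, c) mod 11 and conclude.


F(5,8,2) ≡ 1 (mod 11); P is NOT on the curve.

Evaluate F(5, 8, 2) term-by-term (mod 11).
  -3*X**2 ↦ -3·25·1·1 = -75
  2*X*Y ↦ 2·5·8·1 = 80
  2*Y**2 ↦ 2·1·64·1 = 128
  -2*Y*Z ↦ -2·1·8·2 = -32
  -3*Z**2 ↦ -3·1·1·4 = -12
Sum: F(5, 8, 2) = (-75) + (80) + (128) + (-32) + (-12) = 89.
Reducing mod 11: 89 ≡ 1 (mod 11).
Since F(a, b, c) ≡ 1 ≠ 0 (mod 11), P does NOT lie on the curve.


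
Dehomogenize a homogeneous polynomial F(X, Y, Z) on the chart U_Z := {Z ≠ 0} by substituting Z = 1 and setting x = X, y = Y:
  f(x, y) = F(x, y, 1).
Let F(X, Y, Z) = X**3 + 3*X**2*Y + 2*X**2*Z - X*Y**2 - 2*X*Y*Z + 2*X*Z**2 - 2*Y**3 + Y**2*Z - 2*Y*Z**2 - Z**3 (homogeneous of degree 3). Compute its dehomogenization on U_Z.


f(x, y) = x**3 + 3*x**2*y + 2*x**2 - x*y**2 - 2*x*y + 2*x - 2*y**3 + y**2 - 2*y - 1

On U_Z we set Z = 1. Each monomial c·X^i·Y^j·Z^k in F becomes c·x^i·y^j·1^k = c·x^i·y^j.
Substituting Z = 1: F(X, Y, 1) = x**3 + 3*x**2*y + 2*x**2 - x*y**2 - 2*x*y + 2*x - 2*y**3 + y**2 - 2*y - 1.
Note: deg(f) ≤ deg(F) = 3; strict inequality happens when F is divisible by Z (lost terms).


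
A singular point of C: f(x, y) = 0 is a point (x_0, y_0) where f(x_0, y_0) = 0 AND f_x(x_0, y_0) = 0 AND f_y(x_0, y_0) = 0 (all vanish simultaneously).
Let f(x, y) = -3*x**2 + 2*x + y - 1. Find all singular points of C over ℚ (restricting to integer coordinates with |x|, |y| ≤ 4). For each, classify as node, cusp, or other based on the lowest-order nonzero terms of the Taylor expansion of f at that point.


No singular points in the scanned grid; C is smooth there.

Compute partial derivatives:
  f_x = 2 - 6*x.
  f_y = 1.
f_y = 1 is a nonzero constant, so f_y never vanishes: no point (x, y) can satisfy f = f_x = f_y = 0. In particular no (x, y) ∈ {−4, ..., 4}² is singular; the curve is smooth.
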